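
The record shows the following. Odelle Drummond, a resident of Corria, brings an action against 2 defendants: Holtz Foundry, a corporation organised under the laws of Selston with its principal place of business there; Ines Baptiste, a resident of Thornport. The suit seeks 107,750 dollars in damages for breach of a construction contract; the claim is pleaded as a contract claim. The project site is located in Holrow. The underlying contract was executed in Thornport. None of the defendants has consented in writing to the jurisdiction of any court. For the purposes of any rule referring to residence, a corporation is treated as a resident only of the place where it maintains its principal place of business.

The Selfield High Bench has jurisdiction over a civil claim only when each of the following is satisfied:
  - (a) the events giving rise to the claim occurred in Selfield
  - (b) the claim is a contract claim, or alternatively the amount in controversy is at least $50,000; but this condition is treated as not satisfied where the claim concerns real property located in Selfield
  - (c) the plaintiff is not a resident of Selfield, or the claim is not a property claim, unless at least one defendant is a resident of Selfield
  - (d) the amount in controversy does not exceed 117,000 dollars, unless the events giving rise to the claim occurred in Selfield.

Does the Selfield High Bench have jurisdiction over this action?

No

The Selfield High Bench:
  (a) The operative events occurred in Holrow, not Selfield. Not satisfied.
  (b) The claim is a contract claim, which satisfies one of the alternatives. And the carve-out is inapplicable — the claim does not concern real property. Satisfied.
  (c) The plaintiff resides in Corria, which is not Selfield, so one alternative holds. Satisfied.
  (d) The amount in controversy is 107,750 dollars, within the USD 117,000 ceiling. Satisfied.
  → No jurisdiction.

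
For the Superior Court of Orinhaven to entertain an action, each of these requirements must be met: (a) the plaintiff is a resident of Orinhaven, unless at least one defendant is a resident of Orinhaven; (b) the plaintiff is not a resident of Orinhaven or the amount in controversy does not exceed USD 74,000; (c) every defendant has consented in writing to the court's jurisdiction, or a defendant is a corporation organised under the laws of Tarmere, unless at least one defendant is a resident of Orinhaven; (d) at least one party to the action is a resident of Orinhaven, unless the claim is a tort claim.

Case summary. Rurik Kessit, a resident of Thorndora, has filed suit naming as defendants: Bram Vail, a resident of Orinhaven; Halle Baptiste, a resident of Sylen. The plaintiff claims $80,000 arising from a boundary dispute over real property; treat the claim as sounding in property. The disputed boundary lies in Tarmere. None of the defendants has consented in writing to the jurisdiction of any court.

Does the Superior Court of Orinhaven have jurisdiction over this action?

Yes

The Superior Court of Orinhaven:
  (a) The plaintiff resides in Thorndora, not Orinhaven. The proviso rescues it, though: Bram Vail resides in Orinhaven. Condition met.
  (b) The plaintiff resides in Thorndora, which is not Orinhaven, so this disjunct is met. Satisfied.
  (c) No such written consent has been filed; no defendant is a corporation — no alternative holds. But Bram Vail resides in Orinhaven, and the 'unless' clause therefore excuses the requirement. Satisfied.
  (d) Bram Vail resides in Orinhaven. Condition met.
  → Jurisdiction lies.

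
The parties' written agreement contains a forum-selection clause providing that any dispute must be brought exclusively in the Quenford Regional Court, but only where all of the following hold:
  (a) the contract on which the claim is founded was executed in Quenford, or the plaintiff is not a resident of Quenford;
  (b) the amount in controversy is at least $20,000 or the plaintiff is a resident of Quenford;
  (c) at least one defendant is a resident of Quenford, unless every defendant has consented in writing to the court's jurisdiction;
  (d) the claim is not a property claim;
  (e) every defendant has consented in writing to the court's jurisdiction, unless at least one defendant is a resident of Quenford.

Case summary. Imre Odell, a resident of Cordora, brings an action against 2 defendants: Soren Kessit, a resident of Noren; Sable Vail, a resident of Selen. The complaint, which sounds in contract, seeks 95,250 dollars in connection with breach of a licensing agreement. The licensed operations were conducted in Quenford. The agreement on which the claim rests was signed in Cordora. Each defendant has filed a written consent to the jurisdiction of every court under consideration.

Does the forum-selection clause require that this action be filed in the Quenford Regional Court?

The Quenford Regional Court:
  (a) The plaintiff resides in Cordora, which is not Quenford — that alternative is enough. Met.
  (b) The amount in controversy is USD 95,250, which meets the USD 20,000 floor, so one alternative holds. Condition met.
  (c) No defendant resides in Quenford (they reside in Noren, Selen). The proviso rescues it, though: every defendant has filed written consent. Condition met.
  (d) The claim is a contract claim, not a property claim. Satisfied.
  (e) Every defendant has filed written consent. Satisfied.
  → The clause applies.

Yes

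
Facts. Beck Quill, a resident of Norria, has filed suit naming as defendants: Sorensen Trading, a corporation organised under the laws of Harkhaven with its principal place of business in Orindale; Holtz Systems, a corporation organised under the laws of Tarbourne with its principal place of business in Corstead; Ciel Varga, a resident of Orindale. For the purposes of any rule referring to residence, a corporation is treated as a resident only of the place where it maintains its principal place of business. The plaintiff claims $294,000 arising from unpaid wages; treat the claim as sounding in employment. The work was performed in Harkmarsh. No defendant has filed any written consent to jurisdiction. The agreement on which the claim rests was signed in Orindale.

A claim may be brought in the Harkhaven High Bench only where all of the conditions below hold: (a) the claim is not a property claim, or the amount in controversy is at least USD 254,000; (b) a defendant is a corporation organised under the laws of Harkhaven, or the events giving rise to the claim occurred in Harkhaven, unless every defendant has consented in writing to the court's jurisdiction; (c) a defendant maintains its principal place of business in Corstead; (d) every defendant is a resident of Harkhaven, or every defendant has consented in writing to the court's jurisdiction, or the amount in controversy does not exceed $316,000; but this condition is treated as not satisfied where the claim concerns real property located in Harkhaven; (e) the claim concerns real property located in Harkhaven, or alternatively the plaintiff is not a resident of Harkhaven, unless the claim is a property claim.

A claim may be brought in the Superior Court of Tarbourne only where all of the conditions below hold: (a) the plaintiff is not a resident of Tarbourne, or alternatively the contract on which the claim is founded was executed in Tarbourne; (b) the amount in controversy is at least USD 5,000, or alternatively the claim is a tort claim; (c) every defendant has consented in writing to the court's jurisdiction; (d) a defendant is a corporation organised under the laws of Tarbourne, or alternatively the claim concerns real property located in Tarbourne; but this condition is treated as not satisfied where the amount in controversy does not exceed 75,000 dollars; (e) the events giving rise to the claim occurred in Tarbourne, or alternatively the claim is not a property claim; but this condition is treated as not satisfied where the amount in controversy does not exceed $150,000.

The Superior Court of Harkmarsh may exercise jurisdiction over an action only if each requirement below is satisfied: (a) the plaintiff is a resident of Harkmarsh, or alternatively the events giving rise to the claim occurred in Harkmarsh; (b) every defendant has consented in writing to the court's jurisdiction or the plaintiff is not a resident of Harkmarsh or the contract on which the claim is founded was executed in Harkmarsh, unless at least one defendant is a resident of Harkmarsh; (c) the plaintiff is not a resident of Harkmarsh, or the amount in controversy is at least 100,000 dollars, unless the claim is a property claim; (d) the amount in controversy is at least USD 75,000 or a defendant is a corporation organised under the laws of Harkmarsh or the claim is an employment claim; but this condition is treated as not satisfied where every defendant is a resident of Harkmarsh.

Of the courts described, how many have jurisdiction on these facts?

The Harkhaven High Bench:
  (a) The claim is an employment claim, not a property claim — that alternative is enough. Satisfied.
  (b) Sorensen Trading is organised under the laws of Harkhaven, so one alternative holds. Satisfied.
  (c) Holtz Systems has its principal place of business in Corstead. Met.
  (d) The amount in controversy is 294,000 dollars, within the $316,000 ceiling — that alternative is enough. The exception is not triggered, since the claim does not concern real property. Condition met.
  (e) The plaintiff resides in Norria, which is not Harkhaven, so one alternative holds. Satisfied.
  → Jurisdiction lies.
The Superior Court of Tarbourne:
  (a) The plaintiff resides in Norria, which is not Tarbourne, so one alternative holds. Satisfied.
  (b) The amount in controversy is $294,000, which meets the USD 5,000 floor, which satisfies one of the alternatives. Satisfied.
  (c) No such written consent has been filed. Fails.
  (d) Holtz Systems is organised under the laws of Tarbourne, which satisfies one of the alternatives. The carve-out does not apply: the amount in controversy is $294,000, above the USD 75,000 ceiling. Met.
  (e) The claim is an employment claim, not a property claim, which satisfies one of the alternatives. The exception is not triggered, since the amount in controversy is $294,000, above the USD 150,000 ceiling. Condition met.
  → Not every requirement is met — no jurisdiction.
The Superior Court of Harkmarsh:
  (a) The operative events occurred in Harkmarsh, which satisfies one of the alternatives. Met.
  (b) The plaintiff resides in Norria, which is not Harkmarsh, which satisfies one of the alternatives. Met.
  (c) The plaintiff resides in Norria, which is not Harkmarsh, so this disjunct is met. Met.
  (d) The amount in controversy is USD 294,000, which meets the USD 75,000 floor, so this disjunct is met. And the carve-out is inapplicable — the defendants reside as follows — Sorensen Trading in Orindale, Holtz Systems in Corstead, Ciel Varga in Orindale — not all in Harkmarsh. Met.
  → All conditions met; jurisdiction exists.
Courts with jurisdiction: the Harkhaven High Bench, the Superior Court of Harkmarsh — 2 in total.

2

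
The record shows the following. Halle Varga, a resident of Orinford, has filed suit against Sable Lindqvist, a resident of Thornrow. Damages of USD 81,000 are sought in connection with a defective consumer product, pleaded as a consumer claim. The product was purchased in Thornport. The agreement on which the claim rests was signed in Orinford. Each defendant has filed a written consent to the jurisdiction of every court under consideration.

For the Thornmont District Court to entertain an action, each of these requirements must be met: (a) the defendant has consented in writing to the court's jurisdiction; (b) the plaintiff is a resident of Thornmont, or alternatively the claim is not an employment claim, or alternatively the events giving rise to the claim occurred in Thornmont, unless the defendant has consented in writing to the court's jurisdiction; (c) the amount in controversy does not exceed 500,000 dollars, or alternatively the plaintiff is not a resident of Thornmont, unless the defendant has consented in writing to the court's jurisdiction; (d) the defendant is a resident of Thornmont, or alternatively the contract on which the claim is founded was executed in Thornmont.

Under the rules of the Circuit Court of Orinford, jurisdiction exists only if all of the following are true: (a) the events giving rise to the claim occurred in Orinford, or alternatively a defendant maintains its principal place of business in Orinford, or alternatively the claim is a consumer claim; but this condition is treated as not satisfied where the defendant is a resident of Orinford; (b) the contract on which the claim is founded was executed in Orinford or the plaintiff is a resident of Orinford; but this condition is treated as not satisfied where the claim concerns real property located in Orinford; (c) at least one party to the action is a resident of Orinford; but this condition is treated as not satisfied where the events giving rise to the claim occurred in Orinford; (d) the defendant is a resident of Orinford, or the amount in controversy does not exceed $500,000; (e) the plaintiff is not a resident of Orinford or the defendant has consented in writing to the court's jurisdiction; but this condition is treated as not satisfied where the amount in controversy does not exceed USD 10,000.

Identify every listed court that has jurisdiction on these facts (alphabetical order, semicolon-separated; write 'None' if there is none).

The Thornmont District Court:
  (a) Every defendant has filed written consent. Met.
  (b) The claim is a consumer claim, not an employment claim, which satisfies one of the alternatives. Satisfied.
  (c) The amount in controversy is USD 81,000, within the USD 500,000 ceiling, which satisfies one of the alternatives. Satisfied.
  (d) The defendant resides in Thornrow, not Thornmont; the contract was executed in Orinford, not Thornmont — none of the alternatives is met. Not met.
  → No jurisdiction.
The Circuit Court of Orinford:
  (a) The claim is a consumer claim — that alternative is enough. The carve-out does not apply: the defendant resides in Thornrow, not Orinford. Met.
  (b) The contract was executed in Orinford — that alternative is enough. The exception is not triggered, since the claim does not concern real property. Met.
  (c) Halle Varga resides in Orinford. The exception is not triggered, since the operative events occurred in Thornport, not Orinford. Met.
  (d) The amount in controversy is 81,000 dollars, within the USD 500,000 ceiling — that alternative is enough. Met.
  (e) Every defendant has filed written consent, so this disjunct is met. And the carve-out is inapplicable — the amount in controversy is USD 81,000, above the USD 10,000 ceiling. Met.
  → Jurisdiction lies.

the Circuit Court of Orinford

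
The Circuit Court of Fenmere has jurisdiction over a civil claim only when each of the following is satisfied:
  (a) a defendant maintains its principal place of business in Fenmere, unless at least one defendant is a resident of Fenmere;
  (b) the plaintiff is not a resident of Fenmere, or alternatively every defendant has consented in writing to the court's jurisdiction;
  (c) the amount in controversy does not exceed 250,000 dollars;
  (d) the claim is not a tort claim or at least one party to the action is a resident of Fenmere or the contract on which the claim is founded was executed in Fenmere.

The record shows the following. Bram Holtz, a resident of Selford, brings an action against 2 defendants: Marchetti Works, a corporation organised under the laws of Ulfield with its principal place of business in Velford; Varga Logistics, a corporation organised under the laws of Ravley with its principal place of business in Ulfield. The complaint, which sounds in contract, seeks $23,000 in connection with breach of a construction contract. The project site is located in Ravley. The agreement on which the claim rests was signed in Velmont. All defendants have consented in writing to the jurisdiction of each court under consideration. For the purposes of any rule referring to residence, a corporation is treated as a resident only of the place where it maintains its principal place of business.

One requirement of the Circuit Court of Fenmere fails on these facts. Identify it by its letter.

The Circuit Court of Fenmere:
  (a) The corporate defendant(s) have their principal place of business in Ulfield, Velford, not Fenmere. Nor does the 'unless' clause help: no defendant resides in Fenmere (they reside in Velford, Ulfield). Not met.
  (b) The plaintiff resides in Selford, which is not Fenmere, so one alternative holds. Condition met.
  (c) The amount in controversy is USD 23,000, within the USD 250,000 ceiling. Met.
  (d) The claim is a contract claim, not a tort claim, so this disjunct is met. Satisfied.
Only condition (a) fails.

(a)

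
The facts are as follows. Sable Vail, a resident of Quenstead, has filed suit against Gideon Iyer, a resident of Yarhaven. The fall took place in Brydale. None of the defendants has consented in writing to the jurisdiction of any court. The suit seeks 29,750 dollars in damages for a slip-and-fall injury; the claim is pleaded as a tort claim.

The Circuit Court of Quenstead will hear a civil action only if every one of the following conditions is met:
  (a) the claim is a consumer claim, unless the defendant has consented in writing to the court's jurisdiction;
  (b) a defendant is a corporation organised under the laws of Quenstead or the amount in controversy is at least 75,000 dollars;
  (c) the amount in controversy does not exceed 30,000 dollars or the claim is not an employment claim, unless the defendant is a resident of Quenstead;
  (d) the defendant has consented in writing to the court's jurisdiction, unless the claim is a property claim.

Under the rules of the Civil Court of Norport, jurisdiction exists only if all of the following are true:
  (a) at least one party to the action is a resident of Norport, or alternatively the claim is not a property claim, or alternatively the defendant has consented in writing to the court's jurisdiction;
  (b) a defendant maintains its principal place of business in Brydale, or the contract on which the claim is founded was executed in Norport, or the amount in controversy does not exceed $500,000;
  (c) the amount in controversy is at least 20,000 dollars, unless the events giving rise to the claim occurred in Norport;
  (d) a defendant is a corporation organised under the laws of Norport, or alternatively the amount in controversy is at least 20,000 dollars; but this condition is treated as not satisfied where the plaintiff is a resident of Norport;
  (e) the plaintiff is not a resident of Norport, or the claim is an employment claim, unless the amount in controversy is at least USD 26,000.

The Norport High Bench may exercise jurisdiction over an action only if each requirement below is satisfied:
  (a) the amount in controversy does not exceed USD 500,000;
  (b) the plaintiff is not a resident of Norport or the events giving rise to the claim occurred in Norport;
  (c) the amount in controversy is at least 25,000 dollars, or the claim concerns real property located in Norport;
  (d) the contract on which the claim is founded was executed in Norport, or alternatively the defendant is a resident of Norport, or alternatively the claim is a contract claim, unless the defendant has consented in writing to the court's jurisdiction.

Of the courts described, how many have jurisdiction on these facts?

The Circuit Court of Quenstead:
  (a) The claim is a tort claim, not a consumer claim. The proviso offers no rescue either, since no such written consent has been filed. Condition not met.
  (b) No defendant is a corporation; the amount in controversy is USD 29,750, below the $75,000 floor — every alternative fails. Condition not met.
  (c) The amount in controversy is USD 29,750, within the USD 30,000 ceiling, so this disjunct is met. Satisfied.
  (d) No such written consent has been filed. Nor does the 'unless' clause help: the claim is a tort claim, not a property claim. Condition not met.
  → The court lacks jurisdiction.
The Civil Court of Norport:
  (a) The claim is a tort claim, not a property claim, which satisfies one of the alternatives. Condition met.
  (b) The amount in controversy is $29,750, within the 500,000 dollars ceiling, which satisfies one of the alternatives. Met.
  (c) The amount in controversy is USD 29,750, which meets the 20,000 dollars floor. Met.
  (d) The amount in controversy is 29,750 dollars, which meets the 20,000 dollars floor — that alternative is enough. The exception is not triggered, since the plaintiff resides in Quenstead, not Norport. Met.
  (e) The plaintiff resides in Quenstead, which is not Norport, which satisfies one of the alternatives. Satisfied.
  → The court has jurisdiction.
The Norport High Bench:
  (a) The amount in controversy is 29,750 dollars, within the $500,000 ceiling. Satisfied.
  (b) The plaintiff resides in Quenstead, which is not Norport, so one alternative holds. Condition met.
  (c) The amount in controversy is USD 29,750, which meets the 25,000 dollars floor, which satisfies one of the alternatives. Condition met.
  (d) No contract (and hence no place of execution) is alleged; the defendant resides in Yarhaven, not Norport; the claim is a tort claim, not a contract claim — no alternative holds. Nor does the 'unless' clause help: no such written consent has been filed. Not met.
  → Not every requirement is met — no jurisdiction.
Courts with jurisdiction: the Civil Court of Norport — 1 in total.

1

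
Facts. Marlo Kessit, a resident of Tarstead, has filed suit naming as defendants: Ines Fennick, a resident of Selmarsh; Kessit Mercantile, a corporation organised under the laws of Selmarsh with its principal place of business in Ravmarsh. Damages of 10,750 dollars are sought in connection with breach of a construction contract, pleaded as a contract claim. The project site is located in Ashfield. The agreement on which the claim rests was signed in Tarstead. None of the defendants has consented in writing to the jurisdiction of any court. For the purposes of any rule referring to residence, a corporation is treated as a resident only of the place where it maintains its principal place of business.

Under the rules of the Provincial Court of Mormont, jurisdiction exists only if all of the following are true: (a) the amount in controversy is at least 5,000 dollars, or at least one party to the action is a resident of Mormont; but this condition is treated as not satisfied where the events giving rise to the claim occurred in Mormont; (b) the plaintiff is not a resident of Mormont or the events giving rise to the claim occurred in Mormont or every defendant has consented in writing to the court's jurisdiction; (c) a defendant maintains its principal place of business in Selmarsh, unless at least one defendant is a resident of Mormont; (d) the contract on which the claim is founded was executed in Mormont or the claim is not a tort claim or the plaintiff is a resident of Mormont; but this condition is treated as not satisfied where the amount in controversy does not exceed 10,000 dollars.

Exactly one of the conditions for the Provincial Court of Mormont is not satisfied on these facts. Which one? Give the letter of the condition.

(c)

The Provincial Court of Mormont:
  (a) The amount in controversy is USD 10,750, which meets the 5,000 dollars floor, which satisfies one of the alternatives. The exception is not triggered, since the operative events occurred in Ashfield, not Mormont. Met.
  (b) The plaintiff resides in Tarstead, which is not Mormont — that alternative is enough. Satisfied.
  (c) The corporate defendant(s) have their principal place of business in Ravmarsh, not Selmarsh. And no defendant resides in Mormont (they reside in Selmarsh, Ravmarsh), so the proviso does not save it. Fails.
  (d) The claim is a contract claim, not a tort claim, so one alternative holds. The exception is not triggered, since the amount in controversy is USD 10,750, above the $10,000 ceiling. Satisfied.
Only condition (c) fails.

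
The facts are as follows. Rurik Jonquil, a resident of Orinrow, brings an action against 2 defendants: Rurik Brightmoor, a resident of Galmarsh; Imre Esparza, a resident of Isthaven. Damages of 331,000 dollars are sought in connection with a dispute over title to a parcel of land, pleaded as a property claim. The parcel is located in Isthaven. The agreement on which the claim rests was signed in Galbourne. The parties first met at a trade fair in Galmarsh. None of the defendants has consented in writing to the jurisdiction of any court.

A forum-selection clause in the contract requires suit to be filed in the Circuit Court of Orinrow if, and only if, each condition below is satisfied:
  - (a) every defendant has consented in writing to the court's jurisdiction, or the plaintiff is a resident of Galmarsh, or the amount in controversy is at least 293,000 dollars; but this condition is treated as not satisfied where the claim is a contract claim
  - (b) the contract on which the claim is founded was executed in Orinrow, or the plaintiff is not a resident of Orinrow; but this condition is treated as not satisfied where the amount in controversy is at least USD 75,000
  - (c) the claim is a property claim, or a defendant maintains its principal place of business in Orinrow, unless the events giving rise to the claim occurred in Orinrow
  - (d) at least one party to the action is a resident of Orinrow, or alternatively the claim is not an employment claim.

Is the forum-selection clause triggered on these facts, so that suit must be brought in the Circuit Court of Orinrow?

No

The Circuit Court of Orinrow:
  (a) The amount in controversy is 331,000 dollars, which meets the USD 293,000 floor — that alternative is enough. The carve-out does not apply: the claim is a property claim, not a contract claim. Met.
  (b) The contract was executed in Galbourne, not Orinrow; the plaintiff resides in Orinrow — no alternative holds. Condition not met.
  (c) The claim is a property claim — that alternative is enough. Condition met.
  (d) Rurik Jonquil resides in Orinrow, so this disjunct is met. Met.
  → Forum clause is not triggered.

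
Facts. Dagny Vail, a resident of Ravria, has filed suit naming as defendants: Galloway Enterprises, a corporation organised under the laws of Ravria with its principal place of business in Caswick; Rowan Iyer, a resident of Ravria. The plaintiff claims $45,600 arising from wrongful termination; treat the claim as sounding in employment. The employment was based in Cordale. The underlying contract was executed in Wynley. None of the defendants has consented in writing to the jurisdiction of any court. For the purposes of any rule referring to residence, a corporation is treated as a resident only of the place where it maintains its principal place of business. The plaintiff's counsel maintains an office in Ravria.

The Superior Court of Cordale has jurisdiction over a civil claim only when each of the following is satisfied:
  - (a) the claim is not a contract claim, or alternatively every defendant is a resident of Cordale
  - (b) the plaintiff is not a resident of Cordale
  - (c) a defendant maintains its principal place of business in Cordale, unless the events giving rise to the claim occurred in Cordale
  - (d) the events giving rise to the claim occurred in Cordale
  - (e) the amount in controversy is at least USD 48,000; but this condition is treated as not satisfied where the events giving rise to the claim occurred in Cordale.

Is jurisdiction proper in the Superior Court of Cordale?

The Superior Court of Cordale:
  (a) The claim is an employment claim, not a contract claim, so one alternative holds. Condition met.
  (b) The plaintiff resides in Ravria, which is not Cordale. Met.
  (c) The corporate defendant(s) have their principal place of business in Caswick, not Cordale. However, the operative events occurred in Cordale, so the 'unless' proviso supplies this condition. Condition met.
  (d) The operative events occurred in Cordale. Satisfied.
  (e) The amount in controversy is USD 45,600, below the 48,000 dollars floor. Fails.
  → The court lacks jurisdiction.

No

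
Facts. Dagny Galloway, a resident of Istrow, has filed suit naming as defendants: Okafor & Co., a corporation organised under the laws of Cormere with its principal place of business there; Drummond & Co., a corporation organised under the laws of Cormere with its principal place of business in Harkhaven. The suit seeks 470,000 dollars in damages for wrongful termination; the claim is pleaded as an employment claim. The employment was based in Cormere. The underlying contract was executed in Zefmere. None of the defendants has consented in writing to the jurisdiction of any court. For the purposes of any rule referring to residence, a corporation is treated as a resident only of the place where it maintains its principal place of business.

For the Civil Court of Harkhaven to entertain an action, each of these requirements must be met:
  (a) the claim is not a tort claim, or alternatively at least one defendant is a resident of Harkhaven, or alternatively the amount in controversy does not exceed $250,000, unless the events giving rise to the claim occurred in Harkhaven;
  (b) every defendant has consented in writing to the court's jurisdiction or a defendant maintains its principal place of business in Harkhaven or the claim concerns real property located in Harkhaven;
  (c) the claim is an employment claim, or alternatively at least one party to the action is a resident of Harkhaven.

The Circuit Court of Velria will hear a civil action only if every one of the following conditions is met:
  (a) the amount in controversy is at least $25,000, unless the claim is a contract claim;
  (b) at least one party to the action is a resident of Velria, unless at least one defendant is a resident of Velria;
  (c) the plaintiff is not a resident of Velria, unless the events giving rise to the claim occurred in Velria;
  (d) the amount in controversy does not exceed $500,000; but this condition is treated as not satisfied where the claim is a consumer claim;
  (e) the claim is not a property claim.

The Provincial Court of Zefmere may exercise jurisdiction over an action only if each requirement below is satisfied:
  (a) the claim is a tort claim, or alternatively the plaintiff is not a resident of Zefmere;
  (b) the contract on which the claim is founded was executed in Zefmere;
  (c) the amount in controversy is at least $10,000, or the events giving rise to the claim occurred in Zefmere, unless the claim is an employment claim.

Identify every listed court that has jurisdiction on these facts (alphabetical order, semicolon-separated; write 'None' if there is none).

The Civil Court of Harkhaven:
  (a) The claim is an employment claim, not a tort claim, so this disjunct is met. Met.
  (b) Drummond & Co. has its principal place of business in Harkhaven, which satisfies one of the alternatives. Met.
  (c) The claim is an employment claim, so one alternative holds. Condition met.
  → Every requirement is satisfied — jurisdiction.
The Circuit Court of Velria:
  (a) The amount in controversy is USD 470,000, which meets the USD 25,000 floor. Condition met.
  (b) No party resides in Velria. And no defendant resides in Velria (they reside in Cormere, Harkhaven), so the proviso does not save it. Condition not met.
  (c) The plaintiff resides in Istrow, which is not Velria. Condition met.
  (d) The amount in controversy is USD 470,000, within the USD 500,000 ceiling. The carve-out does not apply: the claim is an employment claim, not a consumer claim. Condition met.
  (e) The claim is an employment claim, not a property claim. Satisfied.
  → At least one condition fails; no jurisdiction.
The Provincial Court of Zefmere:
  (a) The plaintiff resides in Istrow, which is not Zefmere, so one alternative holds. Condition met.
  (b) The contract was executed in Zefmere. Satisfied.
  (c) The amount in controversy is $470,000, which meets the USD 10,000 floor, so this disjunct is met. Met.
  → The court has jurisdiction.

the Civil Court of Harkhaven; the Provincial Court of Zefmere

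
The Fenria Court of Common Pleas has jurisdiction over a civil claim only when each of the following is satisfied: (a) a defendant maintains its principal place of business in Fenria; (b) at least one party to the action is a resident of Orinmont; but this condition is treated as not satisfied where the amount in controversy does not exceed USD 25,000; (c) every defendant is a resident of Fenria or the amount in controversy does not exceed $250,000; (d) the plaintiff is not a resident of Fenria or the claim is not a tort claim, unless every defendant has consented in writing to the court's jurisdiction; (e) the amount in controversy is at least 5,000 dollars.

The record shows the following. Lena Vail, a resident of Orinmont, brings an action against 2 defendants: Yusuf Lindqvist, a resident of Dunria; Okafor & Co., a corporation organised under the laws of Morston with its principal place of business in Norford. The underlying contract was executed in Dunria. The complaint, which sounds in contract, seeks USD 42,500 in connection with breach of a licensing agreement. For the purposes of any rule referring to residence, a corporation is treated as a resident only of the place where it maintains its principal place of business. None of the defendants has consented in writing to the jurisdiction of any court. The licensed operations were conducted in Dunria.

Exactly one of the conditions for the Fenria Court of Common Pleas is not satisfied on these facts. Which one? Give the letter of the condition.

The Fenria Court of Common Pleas:
  (a) The corporate defendant(s) have their principal place of business in Norford, not Fenria. Not met.
  (b) Lena Vail resides in Orinmont. And the carve-out is inapplicable — the amount in controversy is $42,500, above the $25,000 ceiling. Met.
  (c) The amount in controversy is USD 42,500, within the 250,000 dollars ceiling, so one alternative holds. Condition met.
  (d) The plaintiff resides in Orinmont, which is not Fenria, which satisfies one of the alternatives. Met.
  (e) The amount in controversy is USD 42,500, which meets the USD 5,000 floor. Satisfied.
Only condition (a) fails.

(a)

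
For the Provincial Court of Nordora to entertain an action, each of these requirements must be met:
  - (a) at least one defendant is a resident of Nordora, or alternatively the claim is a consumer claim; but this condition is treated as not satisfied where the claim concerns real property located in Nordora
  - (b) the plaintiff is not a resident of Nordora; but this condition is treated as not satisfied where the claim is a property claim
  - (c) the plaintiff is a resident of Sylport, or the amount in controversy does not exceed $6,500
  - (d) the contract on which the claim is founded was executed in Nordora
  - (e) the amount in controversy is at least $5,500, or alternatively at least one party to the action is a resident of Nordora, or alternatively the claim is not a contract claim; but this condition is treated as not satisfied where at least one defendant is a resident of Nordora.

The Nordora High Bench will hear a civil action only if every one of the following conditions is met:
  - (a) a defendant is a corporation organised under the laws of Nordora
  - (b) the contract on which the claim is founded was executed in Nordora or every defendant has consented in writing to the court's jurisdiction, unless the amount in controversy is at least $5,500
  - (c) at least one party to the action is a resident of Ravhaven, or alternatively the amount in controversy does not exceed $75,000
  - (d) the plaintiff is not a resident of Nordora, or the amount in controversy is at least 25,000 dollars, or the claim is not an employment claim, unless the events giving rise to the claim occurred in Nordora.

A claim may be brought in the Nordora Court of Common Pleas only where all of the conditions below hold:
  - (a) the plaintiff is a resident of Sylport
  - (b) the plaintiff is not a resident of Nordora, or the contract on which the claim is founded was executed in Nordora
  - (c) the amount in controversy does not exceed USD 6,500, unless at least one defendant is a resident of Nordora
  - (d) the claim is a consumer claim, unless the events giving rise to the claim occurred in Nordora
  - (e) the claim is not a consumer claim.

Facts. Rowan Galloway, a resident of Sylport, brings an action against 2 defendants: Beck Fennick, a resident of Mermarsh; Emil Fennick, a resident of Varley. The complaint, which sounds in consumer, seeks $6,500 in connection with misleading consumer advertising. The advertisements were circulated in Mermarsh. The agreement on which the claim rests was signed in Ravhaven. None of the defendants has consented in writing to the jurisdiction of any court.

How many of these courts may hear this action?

The Provincial Court of Nordora:
  (a) The claim is a consumer claim, so one alternative holds. The exception is not triggered, since the claim does not concern real property. Condition met.
  (b) The plaintiff resides in Sylport, which is not Nordora. And the carve-out is inapplicable — the claim is a consumer claim, not a property claim. Condition met.
  (c) The plaintiff resides in Sylport, so one alternative holds. Satisfied.
  (d) The contract was executed in Ravhaven, not Nordora. Condition not met.
  (e) The amount in controversy is 6,500 dollars, which meets the $5,500 floor, so one alternative holds. And the carve-out is inapplicable — no defendant resides in Nordora (they reside in Mermarsh, Varley). Condition met.
  → At least one condition fails; no jurisdiction.
The Nordora High Bench:
  (a) No defendant is a corporation. Not satisfied.
  (b) The contract was executed in Ravhaven, not Nordora; no such written consent has been filed — no alternative holds. However, the amount in controversy is $6,500, which meets the 5,500 dollars floor, so the 'unless' proviso supplies this condition. Met.
  (c) The amount in controversy is $6,500, within the USD 75,000 ceiling — that alternative is enough. Met.
  (d) The plaintiff resides in Sylport, which is not Nordora — that alternative is enough. Condition met.
  → No jurisdiction.
The Nordora Court of Common Pleas:
  (a) The plaintiff resides in Sylport. Condition met.
  (b) The plaintiff resides in Sylport, which is not Nordora, which satisfies one of the alternatives. Condition met.
  (c) The amount in controversy is $6,500, within the 6,500 dollars ceiling. Condition met.
  (d) The claim is a consumer claim. Met.
  (e) The claim is a consumer claim. Not met.
  → Not every requirement is met — no jurisdiction.
No court satisfies all of its conditions.

0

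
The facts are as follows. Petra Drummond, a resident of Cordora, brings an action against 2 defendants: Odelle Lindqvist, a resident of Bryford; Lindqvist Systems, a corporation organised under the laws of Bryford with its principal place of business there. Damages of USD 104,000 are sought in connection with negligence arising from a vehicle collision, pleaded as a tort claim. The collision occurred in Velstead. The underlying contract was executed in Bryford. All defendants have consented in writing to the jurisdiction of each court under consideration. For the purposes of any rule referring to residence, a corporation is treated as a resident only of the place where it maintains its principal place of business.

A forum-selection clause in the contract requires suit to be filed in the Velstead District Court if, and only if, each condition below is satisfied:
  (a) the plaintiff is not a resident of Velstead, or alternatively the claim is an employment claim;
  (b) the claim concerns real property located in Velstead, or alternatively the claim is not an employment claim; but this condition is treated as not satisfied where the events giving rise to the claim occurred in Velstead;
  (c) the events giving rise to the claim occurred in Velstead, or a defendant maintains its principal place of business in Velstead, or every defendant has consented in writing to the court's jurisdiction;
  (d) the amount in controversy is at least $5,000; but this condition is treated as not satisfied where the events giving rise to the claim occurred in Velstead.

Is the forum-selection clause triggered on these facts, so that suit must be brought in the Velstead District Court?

No

The Velstead District Court:
  (a) The plaintiff resides in Cordora, which is not Velstead — that alternative is enough. Met.
  (b) The claim is a tort claim, not an employment claim — that alternative is enough. But the operative events occurred in Velstead, triggering the carve-out and defeating this condition. Fails.
  (c) The operative events occurred in Velstead, so one alternative holds. Condition met.
  (d) The amount in controversy is $104,000, which meets the $5,000 floor. However, the operative events occurred in Velstead, which falls within the stated exception and so defeats the condition. Condition not met.
  → The clause does not apply.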